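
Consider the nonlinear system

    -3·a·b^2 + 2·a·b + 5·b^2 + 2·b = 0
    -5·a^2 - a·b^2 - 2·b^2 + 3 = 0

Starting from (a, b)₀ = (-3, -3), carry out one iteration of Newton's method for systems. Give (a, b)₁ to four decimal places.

(-1.1760, -2.1158)

At (-3, -3): F = (138.0000, -33.0000).
Jacobian J = [[-3·b^2 + 2·b, -6·a·b + 2·a + 10·b + 2], [-10·a - b^2, -2·a·b - 4·b]].
At the point, J = [[-33.0000, -88.0000], [21.0000, -6.0000]] (det J = 2046.0000).
Solving J·Δ = −F gives Δ = (1.8240, 0.8842).
Then the next iterate is (a, b)₁ = (-1.1760, -2.1158).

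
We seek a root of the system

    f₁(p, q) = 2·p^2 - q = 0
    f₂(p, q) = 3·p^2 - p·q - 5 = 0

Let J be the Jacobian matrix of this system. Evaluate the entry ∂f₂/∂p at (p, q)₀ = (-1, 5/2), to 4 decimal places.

-8.5000

∂f₂/∂p = 6·p - q.
At (-1, 5/2) this is -8.5000.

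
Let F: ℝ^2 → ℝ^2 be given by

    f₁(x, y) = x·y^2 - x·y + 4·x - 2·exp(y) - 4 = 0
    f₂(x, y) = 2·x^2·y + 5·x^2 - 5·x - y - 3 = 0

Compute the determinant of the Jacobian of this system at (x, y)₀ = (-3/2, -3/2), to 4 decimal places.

J = [[y^2 - y + 4, 2·x·y - x - 2·exp(y)], [4·x·y + 10·x - 5, 2·x^2 - 1]].
At the point, J = [[7.7500, 5.553740], [-11.0000, 3.5000]].
det J = 88.2161.

88.2161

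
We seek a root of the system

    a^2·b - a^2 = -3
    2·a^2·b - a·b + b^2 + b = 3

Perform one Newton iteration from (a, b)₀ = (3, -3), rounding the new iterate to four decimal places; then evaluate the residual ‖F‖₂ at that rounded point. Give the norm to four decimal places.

At (3, -3): F = (-33.0000, -42.0000).
Jacobian J = [[2·a·b - 2·a, a^2], [4·a·b - b, 2·a^2 - a + 2·b + 1]].
At the point, J = [[-24.0000, 9.0000], [-33.0000, 10.0000]] (det J = 57.0000).
Solving J·Δ = −F gives Δ = (-0.8421, 1.4211).
Then the next iterate is (a, b)₁ = (2.1579, -1.5789).
Re-evaluating at (2.1579, -1.5789): F = (-9.008731, -13.383265), so ‖F‖₂ = 16.1329.

16.1329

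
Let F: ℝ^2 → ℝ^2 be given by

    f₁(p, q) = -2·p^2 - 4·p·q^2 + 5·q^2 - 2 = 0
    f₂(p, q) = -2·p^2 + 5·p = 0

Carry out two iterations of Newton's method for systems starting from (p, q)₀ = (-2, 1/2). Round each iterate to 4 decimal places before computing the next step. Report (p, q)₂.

(-0.1015, 0.5399)

At (-2, 1/2): F = (-6.7500, -18.0000).
Jacobian J = [[-4·p - 4·q^2, -8·p·q + 10·q], [-4·p + 5, 0]].
At the point, J = [[7.0000, 13.0000], [13.0000, 0.0000]] (det J = -169.0000).
Solving J·Δ = −F gives Δ = (1.3846, -0.2263).
Then the next iterate is (p, q)₁ = (-0.6154, 0.2737).
Round to (-0.6154, 0.2737) and repeat: F = (-2.198473, -3.834434), J = [[2.161953, 4.084480], [7.4616, 0.0000]].
Δ = (0.5139, 0.2662), so (p, q)₂ = (-0.1015, 0.5399).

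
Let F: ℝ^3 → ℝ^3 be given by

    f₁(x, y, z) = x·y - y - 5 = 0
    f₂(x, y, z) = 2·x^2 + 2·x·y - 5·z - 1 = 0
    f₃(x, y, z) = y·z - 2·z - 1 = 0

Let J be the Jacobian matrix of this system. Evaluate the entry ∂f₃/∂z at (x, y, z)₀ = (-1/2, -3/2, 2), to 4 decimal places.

-3.5000

∂f₃/∂z = y - 2.
At (-1/2, -3/2, 2) this is -3.5000.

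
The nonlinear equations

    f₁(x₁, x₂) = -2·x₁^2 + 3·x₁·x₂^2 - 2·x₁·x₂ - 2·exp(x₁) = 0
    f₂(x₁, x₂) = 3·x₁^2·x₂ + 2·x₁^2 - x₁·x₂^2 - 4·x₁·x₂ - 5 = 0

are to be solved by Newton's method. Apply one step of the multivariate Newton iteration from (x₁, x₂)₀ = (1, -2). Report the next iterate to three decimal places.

At (1, -2): F = (8.56344, -5.000).
Jacobian J = [[-4·x₁ + 3·x₂^2 - 2·x₂ - 2·exp(x₁), 6·x₁·x₂ - 2·x₁], [6·x₁·x₂ + 4·x₁ - x₂^2 - 4·x₂, 3·x₁^2 - 2·x₁·x₂ - 4·x₁]].
At the point, J = [[6.56344, -14.000], [-4.000, 3.000]] (det J = -36.30969).
Solving J·Δ = −F gives Δ = (-1.220, 0.040).
Then the next iterate is (x₁, x₂)₁ = (-0.220, -1.960).

(-0.220, -1.960)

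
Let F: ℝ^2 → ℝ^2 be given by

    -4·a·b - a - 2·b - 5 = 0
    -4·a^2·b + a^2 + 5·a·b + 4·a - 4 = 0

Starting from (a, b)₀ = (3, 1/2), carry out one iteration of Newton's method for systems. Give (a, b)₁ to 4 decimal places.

At (3, 1/2): F = (-15.0000, 6.5000).
Jacobian J = [[-4·b - 1, -4·a - 2], [-8·a·b + 2·a + 5·b + 4, -4·a^2 + 5·a]].
At the point, J = [[-3.0000, -14.0000], [0.5000, -21.0000]] (det J = 70.0000).
Solving J·Δ = −F gives Δ = (-5.8000, 0.1714).
Then the next iterate is (a, b)₁ = (-2.8000, 0.6714).

(-2.8000, 0.6714)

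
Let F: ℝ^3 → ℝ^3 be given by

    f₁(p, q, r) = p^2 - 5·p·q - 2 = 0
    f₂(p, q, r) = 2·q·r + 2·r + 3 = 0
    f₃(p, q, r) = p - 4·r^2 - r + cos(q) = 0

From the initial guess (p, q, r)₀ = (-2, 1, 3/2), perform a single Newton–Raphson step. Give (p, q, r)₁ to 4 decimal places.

(-2.7319, -0.8587, 0.6440)

At (-2, 1, 3/2): F = (12.0000, 9.0000, -11.959698).
Jacobian J = [[2·p - 5·q, -5·p, 0], [0, 2·r, 2·q + 2], [1, -sin(q), -8·r - 1]].
At the point, J = [[-9.0000, 10.0000, 0.0000], [0.0000, 3.0000, 4.0000], [1.0000, -0.841471, -13.0000]] (det J = 360.707045).
Solving J·Δ = −F gives Δ = (-0.7319, -1.8587, -0.8560).
Then the next iterate is (p, q, r)₁ = (-2.7319, -0.8587, 0.6440).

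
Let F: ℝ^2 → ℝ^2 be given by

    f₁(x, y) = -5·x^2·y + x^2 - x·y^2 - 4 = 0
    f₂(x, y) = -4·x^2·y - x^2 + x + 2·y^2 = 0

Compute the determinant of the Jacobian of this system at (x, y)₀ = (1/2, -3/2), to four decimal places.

J = [[-10·x·y + 2·x - y^2, -5·x^2 - 2·x·y], [-8·x·y - 2·x + 1, -4·x^2 + 4·y]].
At the point, J = [[6.2500, 0.2500], [6.0000, -7.0000]].
det J = -45.2500.

-45.2500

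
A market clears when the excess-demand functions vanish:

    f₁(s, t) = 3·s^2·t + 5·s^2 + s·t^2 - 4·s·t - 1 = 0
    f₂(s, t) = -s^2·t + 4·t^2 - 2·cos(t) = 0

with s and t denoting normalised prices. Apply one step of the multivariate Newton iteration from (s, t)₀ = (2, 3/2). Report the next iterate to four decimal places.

At (2, 3/2): F = (29.5000, 2.858526).
Jacobian J = [[6·s·t + 10·s + t^2 - 4·t, 3·s^2 + 2·s·t - 4·s], [-2·s·t, -s^2 + 8·t + 2·sin(t)]].
At the point, J = [[34.2500, 10.0000], [-6.0000, 9.994990]] (det J = 402.328407).
Solving J·Δ = −F gives Δ = (-0.6618, -0.6833).
Then the next iterate is (s, t)₁ = (1.3382, 0.8167).

(1.3382, 0.8167)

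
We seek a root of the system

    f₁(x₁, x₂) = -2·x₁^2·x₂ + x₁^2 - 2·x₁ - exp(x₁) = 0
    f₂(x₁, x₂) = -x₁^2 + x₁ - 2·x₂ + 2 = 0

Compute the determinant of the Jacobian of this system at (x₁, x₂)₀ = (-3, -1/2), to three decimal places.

J = [[-4·x₁·x₂ + 2·x₁ - exp(x₁) - 2, -2·x₁^2], [-2·x₁ + 1, -2]].
At the point, J = [[-14.04979, -18.000], [7.000, -2.000]].
det J = 154.100.

154.100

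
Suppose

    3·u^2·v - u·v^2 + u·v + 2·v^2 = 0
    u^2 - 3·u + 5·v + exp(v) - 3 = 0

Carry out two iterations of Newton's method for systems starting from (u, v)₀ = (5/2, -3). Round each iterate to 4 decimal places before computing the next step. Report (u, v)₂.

At (5/2, -3): F = (-68.2500, -19.200213).
Jacobian J = [[6·u·v - v^2 + v, 3·u^2 - 2·u·v + u + 4·v], [2·u - 3, exp(v) + 5]].
At the point, J = [[-57.0000, 24.2500], [2.0000, 5.049787]] (det J = -336.337863).
Solving J·Δ = −F gives Δ = (0.3596, 3.6597).
Then the next iterate is (u, v)₁ = (2.8596, 0.6597).
Round to (2.8596, 0.6597) and repeat: F = (17.696095, 1.831224), J = [[11.543365, 26.257380], [2.7192, 6.934212]].
Δ = (-8.6321, 3.1209), so (u, v)₂ = (-5.7725, 3.7806).

(-5.7725, 3.7806)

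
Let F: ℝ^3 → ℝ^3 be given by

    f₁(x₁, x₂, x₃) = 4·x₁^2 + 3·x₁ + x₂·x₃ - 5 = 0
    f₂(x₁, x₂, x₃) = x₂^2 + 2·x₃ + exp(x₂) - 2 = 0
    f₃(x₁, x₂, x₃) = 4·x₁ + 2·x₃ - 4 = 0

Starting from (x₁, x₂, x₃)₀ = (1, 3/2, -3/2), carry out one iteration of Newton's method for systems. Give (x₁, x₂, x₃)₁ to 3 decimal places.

(0.590, 0.649, 0.819)

At (1, 3/2, -3/2): F = (-0.250, 1.73169, -3.000).
Jacobian J = [[8·x₁ + 3, x₃, x₂], [0, 2·x₂ + exp(x₂), 2], [4, 0, 2]].
At the point, J = [[11.000, -1.500, 1.500], [0.000, 7.48169, 2.000], [4.000, 0.000, 2.000]] (det J = 107.70703).
Solving J·Δ = −F gives Δ = (-0.410, -0.851, 2.319).
Then the next iterate is (x₁, x₂, x₃)₁ = (0.590, 0.649, 0.819).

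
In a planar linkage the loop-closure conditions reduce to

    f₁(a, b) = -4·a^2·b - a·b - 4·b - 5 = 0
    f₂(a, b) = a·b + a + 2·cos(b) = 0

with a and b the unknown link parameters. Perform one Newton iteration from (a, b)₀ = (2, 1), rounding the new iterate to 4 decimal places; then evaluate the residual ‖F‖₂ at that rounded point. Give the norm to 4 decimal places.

At (2, 1): F = (-27.0000, 5.080605).
Jacobian J = [[-8·a·b - b, -4·a^2 - a - 4], [b + 1, a - 2·sin(b)]].
At the point, J = [[-17.0000, -22.0000], [2.0000, 0.317058]] (det J = 38.610013).
Solving J·Δ = −F gives Δ = (-2.6732, 0.8384).
Then the next iterate is (a, b)₁ = (-0.6732, 1.8384).
Re-evaluating at (-0.6732, 1.8384): F = (-14.448628, -2.439653), so ‖F‖₂ = 14.6531.

14.6531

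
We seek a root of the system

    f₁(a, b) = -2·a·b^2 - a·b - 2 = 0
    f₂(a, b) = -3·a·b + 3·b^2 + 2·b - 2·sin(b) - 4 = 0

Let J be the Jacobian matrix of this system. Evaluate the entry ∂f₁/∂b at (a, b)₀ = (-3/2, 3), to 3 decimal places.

19.500

∂f₁/∂b = -4·a·b - a.
At (-3/2, 3) this is 19.500.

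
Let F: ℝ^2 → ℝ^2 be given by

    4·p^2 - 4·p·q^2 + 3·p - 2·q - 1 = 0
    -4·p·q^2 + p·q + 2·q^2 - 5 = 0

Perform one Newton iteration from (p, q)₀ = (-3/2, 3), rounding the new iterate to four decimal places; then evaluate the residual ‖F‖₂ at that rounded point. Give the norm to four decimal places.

21.8124

At (-3/2, 3): F = (51.5000, 62.5000).
Jacobian J = [[8·p - 4·q^2 + 3, -8·p·q - 2], [-4·q^2 + q, -8·p·q + p + 4·q]].
At the point, J = [[-45.0000, 34.0000], [-33.0000, 46.5000]] (det J = -970.5000).
Solving J·Δ = −F gives Δ = (0.2779, -1.1468).
Then the next iterate is (p, q)₁ = (-1.2221, 1.8532).
Re-evaluating at (-1.2221, 1.8532): F = (14.389891, 16.392382), so ‖F‖₂ = 21.8124.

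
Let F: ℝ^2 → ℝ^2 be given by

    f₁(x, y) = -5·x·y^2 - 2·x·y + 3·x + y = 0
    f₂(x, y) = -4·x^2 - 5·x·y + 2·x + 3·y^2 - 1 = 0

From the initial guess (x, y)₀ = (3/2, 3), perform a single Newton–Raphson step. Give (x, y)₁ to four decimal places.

(0.9985, 2.0441)

At (3/2, 3): F = (-69.0000, -2.5000).
Jacobian J = [[-5·y^2 - 2·y + 3, -10·x·y - 2·x + 1], [-8·x - 5·y + 2, -5·x + 6·y]].
At the point, J = [[-48.0000, -47.0000], [-25.0000, 10.5000]] (det J = -1679.0000).
Solving J·Δ = −F gives Δ = (-0.5015, -0.9559).
Then the next iterate is (x, y)₁ = (0.9985, 2.0441).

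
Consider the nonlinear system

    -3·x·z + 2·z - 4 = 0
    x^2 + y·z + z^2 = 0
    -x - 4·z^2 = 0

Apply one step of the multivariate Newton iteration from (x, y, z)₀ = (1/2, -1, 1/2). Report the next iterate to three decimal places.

At (1/2, -1, 1/2): F = (-3.750, 0.000, -1.500).
Jacobian J = [[-3·z, 0, -3·x + 2], [2·x, z, y + 2·z], [-1, 0, -8·z]].
At the point, J = [[-1.500, 0.000, 0.500], [1.000, 0.500, 0.000], [-1.000, 0.000, -4.000]] (det J = 3.250).
Solving J·Δ = −F gives Δ = (-2.423, 4.846, 0.231).
Then the next iterate is (x, y, z)₁ = (-1.923, 3.846, 0.731).

(-1.923, 3.846, 0.731)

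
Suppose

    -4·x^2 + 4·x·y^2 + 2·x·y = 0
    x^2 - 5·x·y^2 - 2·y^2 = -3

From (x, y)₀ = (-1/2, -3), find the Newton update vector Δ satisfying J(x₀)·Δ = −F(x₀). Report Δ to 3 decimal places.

(0.092, 1.170)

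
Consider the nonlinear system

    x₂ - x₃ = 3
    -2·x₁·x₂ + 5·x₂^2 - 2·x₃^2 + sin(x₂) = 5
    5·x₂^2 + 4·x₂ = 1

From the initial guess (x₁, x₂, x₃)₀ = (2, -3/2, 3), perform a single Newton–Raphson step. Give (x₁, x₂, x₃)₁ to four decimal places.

At (2, -3/2, 3): F = (-7.5000, -6.747495, 4.2500).
Jacobian J = [[0, 1, -1], [-2·x₂, -2·x₁ + 10·x₂ + cos(x₂), -4·x₃], [0, 10·x₂ + 4, 0]].
At the point, J = [[0.0000, 1.0000, -1.0000], [3.0000, -18.929263, -12.0000], [0.0000, -11.0000, 0.0000]] (det J = 33.0000).
Solving J·Δ = −F gives Δ = (-23.7675, 0.3864, -7.1136).
Then the next iterate is (x₁, x₂, x₃)₁ = (-21.7675, -1.1136, -4.1136).

(-21.7675, -1.1136, -4.1136)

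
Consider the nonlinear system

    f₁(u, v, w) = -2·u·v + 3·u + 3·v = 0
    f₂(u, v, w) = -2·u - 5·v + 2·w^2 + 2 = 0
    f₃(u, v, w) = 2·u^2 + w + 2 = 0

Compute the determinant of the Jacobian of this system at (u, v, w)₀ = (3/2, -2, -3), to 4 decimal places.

J = [[-2·v + 3, -2·u + 3, 0], [-2, -5, 4·w], [4·u, 0, 1]].
At the point, J = [[7.0000, 0.0000, 0.0000], [-2.0000, -5.0000, -12.0000], [6.0000, 0.0000, 1.0000]].
det J = -35.0000.

-35.0000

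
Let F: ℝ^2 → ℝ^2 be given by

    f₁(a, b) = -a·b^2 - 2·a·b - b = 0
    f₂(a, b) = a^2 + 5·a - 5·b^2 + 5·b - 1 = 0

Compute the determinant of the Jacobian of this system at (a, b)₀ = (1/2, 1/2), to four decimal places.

J = [[-b^2 - 2·b, -2·a·b - 2·a - 1], [2·a + 5, -10·b + 5]].
At the point, J = [[-1.2500, -2.5000], [6.0000, 0.0000]].
det J = 15.0000.

15.0000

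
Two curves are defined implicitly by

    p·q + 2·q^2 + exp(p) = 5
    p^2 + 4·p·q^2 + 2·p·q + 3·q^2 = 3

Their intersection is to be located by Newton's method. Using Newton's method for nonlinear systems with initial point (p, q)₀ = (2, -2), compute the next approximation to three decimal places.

At (2, -2): F = (6.38906, 37.000).
Jacobian J = [[q + exp(p), p + 4·q], [2·p + 4·q^2 + 2·q, 8·p·q + 2·p + 6·q]].
At the point, J = [[5.38906, -6.000], [16.000, -40.000]] (det J = -119.56224).
Solving J·Δ = −F gives Δ = (-0.281, 0.813).
Then the next iterate is (p, q)₁ = (1.719, -1.187).

(1.719, -1.187)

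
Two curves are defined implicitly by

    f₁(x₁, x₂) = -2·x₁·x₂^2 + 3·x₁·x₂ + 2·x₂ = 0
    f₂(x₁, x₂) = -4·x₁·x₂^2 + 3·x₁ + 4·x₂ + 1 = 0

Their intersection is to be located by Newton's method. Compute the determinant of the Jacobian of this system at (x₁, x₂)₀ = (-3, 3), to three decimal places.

273.000

J = [[-2·x₂^2 + 3·x₂, -4·x₁·x₂ + 3·x₁ + 2], [-4·x₂^2 + 3, -8·x₁·x₂ + 4]].
At the point, J = [[-9.000, 29.000], [-33.000, 76.000]].
det J = 273.000.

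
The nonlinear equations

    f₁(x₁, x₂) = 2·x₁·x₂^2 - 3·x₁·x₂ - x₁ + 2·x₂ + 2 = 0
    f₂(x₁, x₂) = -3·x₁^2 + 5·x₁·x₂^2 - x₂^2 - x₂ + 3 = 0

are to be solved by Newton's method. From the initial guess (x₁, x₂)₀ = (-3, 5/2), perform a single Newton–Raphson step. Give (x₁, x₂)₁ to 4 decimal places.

(0.2669, 2.9246)

At (-3, 5/2): F = (-5.0000, -126.5000).
Jacobian J = [[2·x₂^2 - 3·x₂ - 1, 4·x₁·x₂ - 3·x₁ + 2], [-6·x₁ + 5·x₂^2, 10·x₁·x₂ - 2·x₂ - 1]].
At the point, J = [[4.0000, -19.0000], [49.2500, -81.0000]] (det J = 611.7500).
Solving J·Δ = −F gives Δ = (3.2669, 0.4246).
Then the next iterate is (x₁, x₂)₁ = (0.2669, 2.9246).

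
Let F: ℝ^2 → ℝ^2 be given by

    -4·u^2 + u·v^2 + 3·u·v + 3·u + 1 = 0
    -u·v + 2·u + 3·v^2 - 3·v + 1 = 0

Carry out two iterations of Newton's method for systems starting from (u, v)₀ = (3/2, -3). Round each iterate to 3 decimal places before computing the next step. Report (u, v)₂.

(1.085, -0.074)

At (3/2, -3): F = (-3.500, 44.500).
Jacobian J = [[-8·u + v^2 + 3·v + 3, 2·u·v + 3·u], [-v + 2, -u + 6·v - 3]].
At the point, J = [[-9.000, -4.500], [5.000, -22.500]] (det J = 225.000).
Solving J·Δ = −F gives Δ = (-1.240, 1.702).
Then the next iterate is (u, v)₁ = (0.260, -1.298).
Round to (0.260, -1.298) and repeat: F = (0.93521, 10.80589), J = [[-1.28920, 0.10504], [3.298, -11.048]].
Δ = (0.825, 1.224), so (u, v)₂ = (1.085, -0.074).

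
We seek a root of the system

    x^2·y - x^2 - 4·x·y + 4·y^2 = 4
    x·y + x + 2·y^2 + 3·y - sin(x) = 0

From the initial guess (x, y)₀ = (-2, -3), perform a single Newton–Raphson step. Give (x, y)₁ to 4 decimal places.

(-1.2205, -1.8478)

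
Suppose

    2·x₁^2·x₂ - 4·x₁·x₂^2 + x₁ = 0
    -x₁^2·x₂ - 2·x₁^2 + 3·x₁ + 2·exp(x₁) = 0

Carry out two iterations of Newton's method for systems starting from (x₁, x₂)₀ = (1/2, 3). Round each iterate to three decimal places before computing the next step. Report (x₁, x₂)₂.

(-0.849, 4.900)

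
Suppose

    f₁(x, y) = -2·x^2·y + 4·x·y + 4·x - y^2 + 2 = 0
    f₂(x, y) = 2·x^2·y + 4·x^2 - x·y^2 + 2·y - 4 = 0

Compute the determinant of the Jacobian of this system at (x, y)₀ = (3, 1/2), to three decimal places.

208.250

J = [[-4·x·y + 4·y + 4, -2·x^2 + 4·x - 2·y], [4·x·y + 8·x - y^2, 2·x^2 - 2·x·y + 2]].
At the point, J = [[0.000, -7.000], [29.750, 17.000]].
det J = 208.250.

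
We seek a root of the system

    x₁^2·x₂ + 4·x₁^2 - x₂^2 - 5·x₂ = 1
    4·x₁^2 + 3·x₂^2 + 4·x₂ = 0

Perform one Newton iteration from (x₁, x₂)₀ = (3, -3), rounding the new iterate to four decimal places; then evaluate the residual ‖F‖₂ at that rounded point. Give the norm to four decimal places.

At (3, -3): F = (14.0000, 51.0000).
Jacobian J = [[2·x₁·x₂ + 8·x₁, x₁^2 - 2·x₂ - 5], [8·x₁, 6·x₂ + 4]].
At the point, J = [[6.0000, 10.0000], [24.0000, -14.0000]] (det J = -324.0000).
Solving J·Δ = −F gives Δ = (-2.1790, -0.0926).
Then the next iterate is (x₁, x₂)₁ = (0.8210, -3.0926).
Re-evaluating at (0.8210, -3.0926): F = (5.510450, 19.018288), so ‖F‖₂ = 19.8005.

19.8005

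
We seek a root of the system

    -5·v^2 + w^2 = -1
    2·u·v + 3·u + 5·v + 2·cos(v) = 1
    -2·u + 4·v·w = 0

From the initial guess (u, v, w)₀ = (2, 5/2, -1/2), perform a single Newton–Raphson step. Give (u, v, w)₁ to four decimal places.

At (2, 5/2, -1/2): F = (-30.0000, 25.897713, -9.0000).
Jacobian J = [[0, -10·v, 2·w], [2·v + 3, 2·u - 2·sin(v) + 5, 0], [-2, 4·w, 4·v]].
At the point, J = [[0.0000, -25.0000, -1.0000], [8.0000, 7.803056, 0.0000], [-2.0000, -2.0000, 10.0000]] (det J = 2000.393889).
Solving J·Δ = −F gives Δ = (-2.0571, -1.2099, 0.2466).
Then the next iterate is (u, v, w)₁ = (-0.0571, 1.2901, -0.2534).

(-0.0571, 1.2901, -0.2534)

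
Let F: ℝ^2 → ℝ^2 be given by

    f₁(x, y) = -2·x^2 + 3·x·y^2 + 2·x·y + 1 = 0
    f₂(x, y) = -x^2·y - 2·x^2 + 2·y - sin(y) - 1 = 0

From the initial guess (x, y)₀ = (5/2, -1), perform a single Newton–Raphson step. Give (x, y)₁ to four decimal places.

At (5/2, -1): F = (-9.0000, -8.408529).
Jacobian J = [[-4·x + 3·y^2 + 2·y, 6·x·y + 2·x], [-2·x·y - 4·x, -x^2 - cos(y) + 2]].
At the point, J = [[-9.0000, -10.0000], [-5.0000, -4.790302]] (det J = -6.887279).
Solving J·Δ = −F gives Δ = (-5.9490, 4.4541).
Then the next iterate is (x, y)₁ = (-3.4490, 3.4541).

(-3.4490, 3.4541)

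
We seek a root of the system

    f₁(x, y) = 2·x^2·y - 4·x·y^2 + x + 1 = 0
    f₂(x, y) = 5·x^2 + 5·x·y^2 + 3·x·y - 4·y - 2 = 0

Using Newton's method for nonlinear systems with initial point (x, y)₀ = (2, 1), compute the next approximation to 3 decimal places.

(1.084, 0.802)

At (2, 1): F = (3.000, 30.000).
Jacobian J = [[4·x·y - 4·y^2 + 1, 2·x^2 - 8·x·y], [10·x + 5·y^2 + 3·y, 10·x·y + 3·x - 4]].
At the point, J = [[5.000, -8.000], [28.000, 22.000]] (det J = 334.000).
Solving J·Δ = −F gives Δ = (-0.916, -0.198).
Then the next iterate is (x, y)₁ = (1.084, 0.802).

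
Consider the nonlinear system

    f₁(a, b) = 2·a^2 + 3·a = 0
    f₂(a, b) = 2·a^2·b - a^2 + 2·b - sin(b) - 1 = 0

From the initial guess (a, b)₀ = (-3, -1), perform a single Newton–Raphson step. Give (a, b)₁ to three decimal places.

At (-3, -1): F = (9.000, -29.15853).
Jacobian J = [[4·a + 3, 0], [4·a·b - 2·a, 2·a^2 - cos(b) + 2]].
At the point, J = [[-9.000, 0.000], [18.000, 19.45970]] (det J = -175.13728).
Solving J·Δ = −F gives Δ = (1.000, 0.573).
Then the next iterate is (a, b)₁ = (-2.000, -0.427).

(-2.000, -0.427)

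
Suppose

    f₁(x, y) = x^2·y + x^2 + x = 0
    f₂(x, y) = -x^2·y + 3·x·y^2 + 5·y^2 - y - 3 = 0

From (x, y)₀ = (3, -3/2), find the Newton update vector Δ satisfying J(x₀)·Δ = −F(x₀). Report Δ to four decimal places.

(-8.3046, -1.6788)

At (3, -3/2): F = (-1.5000, 43.5000).
Jacobian J = [[2·x·y + 2·x + 1, x^2], [-2·x·y + 3·y^2, -x^2 + 6·x·y + 10·y - 1]].
At the point, J = [[-2.0000, 9.0000], [15.7500, -52.0000]] (det J = -37.7500).
Solving J·Δ = −F gives Δ = (-8.3046, -1.6788).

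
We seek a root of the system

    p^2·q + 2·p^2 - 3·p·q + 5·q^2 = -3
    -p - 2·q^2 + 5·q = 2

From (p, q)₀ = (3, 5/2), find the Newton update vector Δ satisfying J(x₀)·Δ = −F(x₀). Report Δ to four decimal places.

At (3, 5/2): F = (52.2500, -5.0000).
Jacobian J = [[2·p·q + 4·p - 3·q, p^2 - 3·p + 10·q], [-1, -4·q + 5]].
At the point, J = [[19.5000, 25.0000], [-1.0000, -5.0000]] (det J = -72.5000).
Solving J·Δ = −F gives Δ = (-1.8793, -0.6241).

(-1.8793, -0.6241)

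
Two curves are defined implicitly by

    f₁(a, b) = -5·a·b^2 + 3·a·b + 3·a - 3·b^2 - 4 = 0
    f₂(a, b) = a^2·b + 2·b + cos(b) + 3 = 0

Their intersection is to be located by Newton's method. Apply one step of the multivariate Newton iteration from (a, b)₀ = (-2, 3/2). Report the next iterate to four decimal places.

At (-2, 3/2): F = (-3.2500, 12.070737).
Jacobian J = [[-5·b^2 + 3·b + 3, -10·a·b + 3·a - 6·b], [2·a·b, a^2 - sin(b) + 2]].
At the point, J = [[-3.7500, 15.0000], [-6.0000, 5.002505]] (det J = 71.240606).
Solving J·Δ = −F gives Δ = (2.7698, 0.9091).
Then the next iterate is (a, b)₁ = (0.7698, 2.4091).

(0.7698, 2.4091)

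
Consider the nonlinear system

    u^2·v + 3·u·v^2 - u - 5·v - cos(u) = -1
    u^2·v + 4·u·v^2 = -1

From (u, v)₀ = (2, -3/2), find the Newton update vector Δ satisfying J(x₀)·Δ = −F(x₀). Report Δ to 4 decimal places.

At (2, -3/2): F = (14.416147, 13.0000).
Jacobian J = [[2·u·v + 3·v^2 + sin(u) - 1, u^2 + 6·u·v - 5], [2·u·v + 4·v^2, u^2 + 8·u·v]].
At the point, J = [[0.659297, -19.0000], [3.0000, -20.0000]] (det J = 43.814051).
Solving J·Δ = −F gives Δ = (0.9431, 0.7915).

(0.9431, 0.7915)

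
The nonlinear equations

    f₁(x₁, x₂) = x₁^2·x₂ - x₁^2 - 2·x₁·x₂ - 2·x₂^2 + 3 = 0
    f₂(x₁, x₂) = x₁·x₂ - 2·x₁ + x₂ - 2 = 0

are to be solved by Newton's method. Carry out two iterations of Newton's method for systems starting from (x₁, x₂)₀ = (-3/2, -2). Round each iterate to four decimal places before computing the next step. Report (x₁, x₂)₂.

(-1.0173, -0.5979)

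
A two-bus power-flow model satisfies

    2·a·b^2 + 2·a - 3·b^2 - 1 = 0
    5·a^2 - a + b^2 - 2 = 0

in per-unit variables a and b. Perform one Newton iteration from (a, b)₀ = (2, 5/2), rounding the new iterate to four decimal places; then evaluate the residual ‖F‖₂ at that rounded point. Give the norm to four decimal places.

At (2, 5/2): F = (9.2500, 22.2500).
Jacobian J = [[2·b^2 + 2, 4·a·b - 6·b], [10·a - 1, 2·b]].
At the point, J = [[14.5000, 5.0000], [19.0000, 5.0000]] (det J = -22.5000).
Solving J·Δ = −F gives Δ = (-2.8889, 6.5278).
Then the next iterate is (a, b)₁ = (-0.8889, 9.0278).
Re-evaluating at (-0.8889, 9.0278): F = (-392.174104, 84.340789), so ‖F‖₂ = 401.1407.

401.1407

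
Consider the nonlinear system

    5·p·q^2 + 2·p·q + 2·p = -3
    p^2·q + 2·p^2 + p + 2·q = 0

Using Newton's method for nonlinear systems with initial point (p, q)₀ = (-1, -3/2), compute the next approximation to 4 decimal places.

(-1.7724, -0.3333)

At (-1, -3/2): F = (-7.2500, -3.5000).
Jacobian J = [[5·q^2 + 2·q + 2, 10·p·q + 2·p], [2·p·q + 4·p + 1, p^2 + 2]].
At the point, J = [[10.2500, 13.0000], [0.0000, 3.0000]] (det J = 30.7500).
Solving J·Δ = −F gives Δ = (-0.7724, 1.1667).
Then the next iterate is (p, q)₁ = (-1.7724, -0.3333).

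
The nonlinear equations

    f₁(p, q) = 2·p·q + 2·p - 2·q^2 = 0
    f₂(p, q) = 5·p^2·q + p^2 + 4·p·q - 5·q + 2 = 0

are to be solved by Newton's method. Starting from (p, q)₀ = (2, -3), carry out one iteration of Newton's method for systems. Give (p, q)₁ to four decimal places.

(1.5884, -1.4779)

At (2, -3): F = (-26.0000, -63.0000).
Jacobian J = [[2·q + 2, 2·p - 4·q], [10·p·q + 2·p + 4·q, 5·p^2 + 4·p - 5]].
At the point, J = [[-4.0000, 16.0000], [-68.0000, 23.0000]] (det J = 996.0000).
Solving J·Δ = −F gives Δ = (-0.4116, 1.5221).
Then the next iterate is (p, q)₁ = (1.5884, -1.4779).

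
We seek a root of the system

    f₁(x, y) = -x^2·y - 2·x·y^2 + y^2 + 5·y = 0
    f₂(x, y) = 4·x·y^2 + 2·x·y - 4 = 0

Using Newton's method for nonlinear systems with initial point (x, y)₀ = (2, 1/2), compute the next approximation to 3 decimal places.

At (2, 1/2): F = (-0.250, 0.000).
Jacobian J = [[-2·x·y - 2·y^2, -x^2 - 4·x·y + 2·y + 5], [4·y^2 + 2·y, 8·x·y + 2·x]].
At the point, J = [[-2.500, -2.000], [2.000, 12.000]] (det J = -26.000).
Solving J·Δ = −F gives Δ = (-0.115, 0.019).
Then the next iterate is (x, y)₁ = (1.885, 0.519).

(1.885, 0.519)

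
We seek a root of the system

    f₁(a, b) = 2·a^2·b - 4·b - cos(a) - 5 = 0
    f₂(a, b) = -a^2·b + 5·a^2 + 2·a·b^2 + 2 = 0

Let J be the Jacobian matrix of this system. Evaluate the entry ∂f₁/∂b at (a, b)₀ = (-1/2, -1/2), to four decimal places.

∂f₁/∂b = 2·a^2 - 4.
At (-1/2, -1/2) this is -3.5000.

-3.5000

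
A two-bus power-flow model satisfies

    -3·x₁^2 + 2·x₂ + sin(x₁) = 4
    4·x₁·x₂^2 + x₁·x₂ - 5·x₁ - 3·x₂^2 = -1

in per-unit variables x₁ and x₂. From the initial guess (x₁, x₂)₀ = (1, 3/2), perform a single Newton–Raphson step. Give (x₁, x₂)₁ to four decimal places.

(0.6305, 2.0706)

At (1, 3/2): F = (-3.158529, -0.2500).
Jacobian J = [[-6·x₁ + cos(x₁), 2], [4·x₂^2 + x₂ - 5, 8·x₁·x₂ + x₁ - 6·x₂]].
At the point, J = [[-5.459698, 2.0000], [5.5000, 4.0000]] (det J = -32.838791).
Solving J·Δ = −F gives Δ = (-0.3695, 0.5706).
Then the next iterate is (x₁, x₂)₁ = (0.6305, 2.0706).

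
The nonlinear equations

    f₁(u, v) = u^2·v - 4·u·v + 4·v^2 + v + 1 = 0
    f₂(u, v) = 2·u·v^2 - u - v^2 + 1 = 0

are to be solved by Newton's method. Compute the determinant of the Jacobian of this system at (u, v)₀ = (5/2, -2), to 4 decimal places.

163.2500

J = [[2·u·v - 4·v, u^2 - 4·u + 8·v + 1], [2·v^2 - 1, 4·u·v - 2·v]].
At the point, J = [[-2.0000, -18.7500], [7.0000, -16.0000]].
det J = 163.2500.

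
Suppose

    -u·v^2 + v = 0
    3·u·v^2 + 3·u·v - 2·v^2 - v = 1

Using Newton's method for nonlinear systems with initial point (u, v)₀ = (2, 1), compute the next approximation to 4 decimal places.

At (2, 1): F = (-1.0000, 8.0000).
Jacobian J = [[-v^2, -2·u·v + 1], [3·v^2 + 3·v, 6·u·v + 3·u - 4·v - 1]].
At the point, J = [[-1.0000, -3.0000], [6.0000, 13.0000]] (det J = 5.0000).
Solving J·Δ = −F gives Δ = (-2.2000, 0.4000).
Then the next iterate is (u, v)₁ = (-0.2000, 1.4000).

(-0.2000, 1.4000)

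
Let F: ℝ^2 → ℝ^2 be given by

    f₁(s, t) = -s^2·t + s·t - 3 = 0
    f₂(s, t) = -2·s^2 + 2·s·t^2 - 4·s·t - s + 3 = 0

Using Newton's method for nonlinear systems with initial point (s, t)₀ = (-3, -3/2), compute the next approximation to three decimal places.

(-4.263, 0.855)

At (-3, -3/2): F = (15.000, -43.500).
Jacobian J = [[-2·s·t + t, -s^2 + s], [-4·s + 2·t^2 - 4·t - 1, 4·s·t - 4·s]].
At the point, J = [[-10.500, -12.000], [21.500, 30.000]] (det J = -57.000).
Solving J·Δ = −F gives Δ = (-1.263, 2.355).
Then the next iterate is (s, t)₁ = (-4.263, 0.855).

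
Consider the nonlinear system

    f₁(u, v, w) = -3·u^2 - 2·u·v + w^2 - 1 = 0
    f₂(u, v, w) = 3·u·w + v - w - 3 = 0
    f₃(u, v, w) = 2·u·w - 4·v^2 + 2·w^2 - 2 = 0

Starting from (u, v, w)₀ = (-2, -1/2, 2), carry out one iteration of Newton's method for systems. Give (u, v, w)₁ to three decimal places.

(-1.111, 0.899, 0.462)

At (-2, -1/2, 2): F = (-11.000, -17.500, -3.000).
Jacobian J = [[-6·u - 2·v, -2·u, 2·w], [3·w, 1, 3·u - 1], [2·w, -8·v, 2·u + 4·w]].
At the point, J = [[13.000, 4.000, 4.000], [6.000, 1.000, -7.000], [4.000, 4.000, 4.000]] (det J = 288.000).
Solving J·Δ = −F gives Δ = (0.889, 1.399, -1.538).
Then the next iterate is (u, v, w)₁ = (-1.111, 0.899, 0.462).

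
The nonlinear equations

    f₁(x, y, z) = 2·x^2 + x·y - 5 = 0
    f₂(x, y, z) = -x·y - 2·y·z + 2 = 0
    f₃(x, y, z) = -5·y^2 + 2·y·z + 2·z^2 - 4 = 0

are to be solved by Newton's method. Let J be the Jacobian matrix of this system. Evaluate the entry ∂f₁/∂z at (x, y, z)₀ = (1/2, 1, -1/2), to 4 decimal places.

0.0000

∂f₁/∂z = 0.
At (1/2, 1, -1/2) this is 0.0000.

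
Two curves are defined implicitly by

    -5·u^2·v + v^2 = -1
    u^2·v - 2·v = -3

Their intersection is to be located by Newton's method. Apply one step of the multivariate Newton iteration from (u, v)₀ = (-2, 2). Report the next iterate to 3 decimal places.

At (-2, 2): F = (-35.000, 7.000).
Jacobian J = [[-10·u·v, -5·u^2 + 2·v], [2·u·v, u^2 - 2]].
At the point, J = [[40.000, -16.000], [-8.000, 2.000]] (det J = -48.000).
Solving J·Δ = −F gives Δ = (0.875, 0.000).
Then the next iterate is (u, v)₁ = (-1.125, 2.000).

(-1.125, 2.000)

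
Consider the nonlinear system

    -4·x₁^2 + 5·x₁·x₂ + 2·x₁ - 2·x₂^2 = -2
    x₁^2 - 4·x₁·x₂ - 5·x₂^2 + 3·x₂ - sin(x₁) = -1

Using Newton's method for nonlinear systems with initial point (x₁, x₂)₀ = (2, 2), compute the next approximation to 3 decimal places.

(1.983, 0.966)

At (2, 2): F = (2.000, -25.90930).
Jacobian J = [[-8·x₁ + 5·x₂ + 2, 5·x₁ - 4·x₂], [2·x₁ - 4·x₂ - cos(x₁), -4·x₁ - 10·x₂ + 3]].
At the point, J = [[-4.000, 2.000], [-3.58385, -25.000]] (det J = 107.16771).
Solving J·Δ = −F gives Δ = (-0.017, -1.034).
Then the next iterate is (x₁, x₂)₁ = (1.983, 0.966).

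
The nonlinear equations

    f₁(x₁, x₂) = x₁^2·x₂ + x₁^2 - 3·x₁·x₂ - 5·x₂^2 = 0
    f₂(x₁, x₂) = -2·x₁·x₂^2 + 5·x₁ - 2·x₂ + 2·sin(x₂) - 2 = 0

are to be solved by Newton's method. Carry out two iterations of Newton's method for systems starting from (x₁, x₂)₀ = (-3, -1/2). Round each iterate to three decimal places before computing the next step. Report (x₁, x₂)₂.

(0.394, -0.101)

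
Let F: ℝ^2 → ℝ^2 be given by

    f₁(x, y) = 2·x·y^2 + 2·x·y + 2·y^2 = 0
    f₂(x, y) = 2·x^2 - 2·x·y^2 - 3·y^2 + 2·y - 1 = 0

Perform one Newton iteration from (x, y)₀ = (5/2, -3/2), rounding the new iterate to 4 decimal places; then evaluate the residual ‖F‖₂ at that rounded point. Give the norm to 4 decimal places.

At (5/2, -3/2): F = (8.2500, -9.5000).
Jacobian J = [[2·y^2 + 2·y, 4·x·y + 2·x + 4·y], [4·x - 2·y^2, -4·x·y - 6·y + 2]].
At the point, J = [[1.5000, -16.0000], [5.5000, 26.0000]] (det J = 127.0000).
Solving J·Δ = −F gives Δ = (-0.4921, 0.4695).
Then the next iterate is (x, y)₁ = (2.0079, -1.0305).
Re-evaluating at (2.0079, -1.0305): F = (2.250078, -2.447965), so ‖F‖₂ = 3.3250.

3.3250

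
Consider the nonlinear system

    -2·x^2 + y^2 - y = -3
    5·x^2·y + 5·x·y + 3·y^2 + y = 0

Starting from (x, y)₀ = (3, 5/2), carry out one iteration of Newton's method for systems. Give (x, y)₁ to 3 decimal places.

(1.780, 1.652)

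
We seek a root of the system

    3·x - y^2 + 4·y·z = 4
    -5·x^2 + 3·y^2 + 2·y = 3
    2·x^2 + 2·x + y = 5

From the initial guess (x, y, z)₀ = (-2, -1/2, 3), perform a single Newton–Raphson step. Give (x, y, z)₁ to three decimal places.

(-0.232, 11.607, 76.223)

At (-2, -1/2, 3): F = (-16.250, -23.250, -1.500).
Jacobian J = [[3, -2·y + 4·z, 4·y], [-10·x, 6·y + 2, 0], [4·x + 2, 1, 0]].
At the point, J = [[3.000, 13.000, -2.000], [20.000, -1.000, 0.000], [-6.000, 1.000, 0.000]] (det J = -28.000).
Solving J·Δ = −F gives Δ = (1.768, 12.107, 73.223).
Then the next iterate is (x, y, z)₁ = (-0.232, 11.607, 76.223).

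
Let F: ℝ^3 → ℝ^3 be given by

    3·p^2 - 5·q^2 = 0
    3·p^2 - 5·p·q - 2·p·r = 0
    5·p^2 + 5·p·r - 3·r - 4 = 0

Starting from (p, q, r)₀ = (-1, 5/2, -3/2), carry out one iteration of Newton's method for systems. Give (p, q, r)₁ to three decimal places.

(-0.521, 1.255, -0.923)

At (-1, 5/2, -3/2): F = (-28.250, 12.500, 13.000).
Jacobian J = [[6·p, -10·q, 0], [6·p - 5·q - 2·r, -5·p, -2·p], [10·p + 5·r, 0, 5·p - 3]].
At the point, J = [[-6.000, -25.000, 0.000], [-15.500, 5.000, 2.000], [-17.500, 0.000, -8.000]] (det J = 4215.000).
Solving J·Δ = −F gives Δ = (0.479, -1.245, 0.577).
Then the next iterate is (p, q, r)₁ = (-0.521, 1.255, -0.923).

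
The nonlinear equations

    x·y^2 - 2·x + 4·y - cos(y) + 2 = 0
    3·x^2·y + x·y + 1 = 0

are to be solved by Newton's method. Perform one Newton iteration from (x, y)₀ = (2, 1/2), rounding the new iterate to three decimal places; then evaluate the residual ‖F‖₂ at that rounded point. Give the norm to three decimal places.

2.663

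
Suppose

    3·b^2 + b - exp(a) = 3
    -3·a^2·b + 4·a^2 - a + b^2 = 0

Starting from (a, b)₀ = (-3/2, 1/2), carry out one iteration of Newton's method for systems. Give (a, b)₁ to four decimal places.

At (-3/2, 1/2): F = (-1.973130, 7.3750).
Jacobian J = [[-exp(a), 6·b + 1], [-6·a·b + 8·a - 1, -3·a^2 + 2·b]].
At the point, J = [[-0.223130, 4.0000], [-8.5000, -5.7500]] (det J = 35.282998).
Solving J·Δ = −F gives Δ = (0.5145, 0.5220).
Then the next iterate is (a, b)₁ = (-0.9855, 1.0220).

(-0.9855, 1.0220)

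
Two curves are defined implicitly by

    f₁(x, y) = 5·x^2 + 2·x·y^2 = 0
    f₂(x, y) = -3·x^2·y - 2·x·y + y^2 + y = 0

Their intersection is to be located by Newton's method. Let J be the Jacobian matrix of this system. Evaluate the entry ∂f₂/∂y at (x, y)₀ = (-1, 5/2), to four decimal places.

∂f₂/∂y = -3·x^2 - 2·x + 2·y + 1.
At (-1, 5/2) this is 5.0000.

5.0000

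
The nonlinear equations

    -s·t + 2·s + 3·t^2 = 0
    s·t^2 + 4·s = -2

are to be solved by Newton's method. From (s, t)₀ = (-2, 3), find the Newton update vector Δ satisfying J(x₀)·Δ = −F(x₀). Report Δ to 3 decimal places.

(0.532, -1.423)

At (-2, 3): F = (29.000, -24.000).
Jacobian J = [[-t + 2, -s + 6·t], [t^2 + 4, 2·s·t]].
At the point, J = [[-1.000, 20.000], [13.000, -12.000]] (det J = -248.000).
Solving J·Δ = −F gives Δ = (0.532, -1.423).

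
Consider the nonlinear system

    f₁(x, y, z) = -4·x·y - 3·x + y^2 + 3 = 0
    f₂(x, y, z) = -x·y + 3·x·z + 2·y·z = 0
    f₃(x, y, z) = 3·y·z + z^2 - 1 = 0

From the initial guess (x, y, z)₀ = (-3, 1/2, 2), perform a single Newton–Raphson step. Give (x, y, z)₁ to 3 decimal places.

At (-3, 1/2, 2): F = (18.250, -14.500, 6.000).
Jacobian J = [[-4·y - 3, -4·x + 2·y, 0], [-y + 3·z, -x + 2·z, 3·x + 2·y], [0, 3·z, 3·y + 2·z]].
At the point, J = [[-5.000, 13.000, 0.000], [5.500, 7.000, -8.000], [0.000, 6.000, 5.500]] (det J = -825.750).
Solving J·Δ = −F gives Δ = (2.412, -0.476, -0.571).
Then the next iterate is (x, y, z)₁ = (-0.588, 0.024, 1.429).

(-0.588, 0.024, 1.429)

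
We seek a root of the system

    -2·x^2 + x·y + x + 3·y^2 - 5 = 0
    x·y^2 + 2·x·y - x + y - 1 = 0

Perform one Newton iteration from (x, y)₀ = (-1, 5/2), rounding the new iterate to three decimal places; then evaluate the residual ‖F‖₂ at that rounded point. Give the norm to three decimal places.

2.858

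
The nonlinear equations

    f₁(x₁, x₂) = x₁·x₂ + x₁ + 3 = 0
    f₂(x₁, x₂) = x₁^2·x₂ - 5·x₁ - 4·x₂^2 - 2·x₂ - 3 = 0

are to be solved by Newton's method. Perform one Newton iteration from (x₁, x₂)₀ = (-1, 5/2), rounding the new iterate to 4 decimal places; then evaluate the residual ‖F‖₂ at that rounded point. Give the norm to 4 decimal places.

At (-1, 5/2): F = (-0.5000, -25.5000).
Jacobian J = [[x₂ + 1, x₁], [2·x₁·x₂ - 5, x₁^2 - 8·x₂ - 2]].
At the point, J = [[3.5000, -1.0000], [-10.0000, -21.0000]] (det J = -83.5000).
Solving J·Δ = −F gives Δ = (-0.1796, -1.1287).
Then the next iterate is (x₁, x₂)₁ = (-1.1796, 1.3713).
Re-evaluating at (-1.1796, 1.3713): F = (0.202815, -5.458351), so ‖F‖₂ = 5.4621.

5.4621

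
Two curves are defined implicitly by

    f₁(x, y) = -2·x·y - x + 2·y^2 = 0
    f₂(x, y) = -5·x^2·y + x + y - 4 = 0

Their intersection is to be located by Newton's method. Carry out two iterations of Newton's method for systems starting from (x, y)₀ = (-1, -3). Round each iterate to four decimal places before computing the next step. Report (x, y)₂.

(-1.0405, -1.0153)

At (-1, -3): F = (13.0000, 7.0000).
Jacobian J = [[-2·y - 1, -2·x + 4·y], [-10·x·y + 1, -5·x^2 + 1]].
At the point, J = [[5.0000, -10.0000], [-29.0000, -4.0000]] (det J = -310.0000).
Solving J·Δ = −F gives Δ = (0.0581, 1.3290).
Then the next iterate is (x, y)₁ = (-0.9419, -1.6710).
Round to (-0.9419, -1.6710) and repeat: F = (3.378552, 0.799452), J = [[2.3420, -4.8002], [-14.739149, -3.435878]].
Δ = (-0.0986, 0.6557), so (x, y)₂ = (-1.0405, -1.0153).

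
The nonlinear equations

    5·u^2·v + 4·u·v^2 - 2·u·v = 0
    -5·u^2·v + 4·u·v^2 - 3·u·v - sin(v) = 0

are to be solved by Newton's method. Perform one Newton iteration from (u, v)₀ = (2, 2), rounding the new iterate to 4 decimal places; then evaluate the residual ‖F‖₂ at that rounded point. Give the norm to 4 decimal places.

19.6959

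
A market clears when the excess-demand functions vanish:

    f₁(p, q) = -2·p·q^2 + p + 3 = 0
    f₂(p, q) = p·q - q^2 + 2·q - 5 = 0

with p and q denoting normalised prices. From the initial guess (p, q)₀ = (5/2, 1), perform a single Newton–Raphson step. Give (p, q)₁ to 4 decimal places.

At (5/2, 1): F = (0.5000, -1.5000).
Jacobian J = [[-2·q^2 + 1, -4·p·q], [q, p - 2·q + 2]].
At the point, J = [[-1.0000, -10.0000], [1.0000, 2.5000]] (det J = 7.5000).
Solving J·Δ = −F gives Δ = (1.8333, -0.1333).
Then the next iterate is (p, q)₁ = (4.3333, 0.8667).

(4.3333, 0.8667)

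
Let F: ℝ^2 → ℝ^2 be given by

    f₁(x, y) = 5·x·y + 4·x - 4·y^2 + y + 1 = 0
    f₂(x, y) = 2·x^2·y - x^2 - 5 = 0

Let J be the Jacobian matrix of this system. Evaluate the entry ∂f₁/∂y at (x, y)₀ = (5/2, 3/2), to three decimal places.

∂f₁/∂y = 5·x - 8·y + 1.
At (5/2, 3/2) this is 1.500.

1.500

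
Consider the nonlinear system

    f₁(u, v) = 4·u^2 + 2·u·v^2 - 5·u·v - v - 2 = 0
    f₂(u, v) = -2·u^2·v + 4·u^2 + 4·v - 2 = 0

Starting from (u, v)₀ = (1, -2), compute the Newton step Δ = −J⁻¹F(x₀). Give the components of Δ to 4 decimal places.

(-0.0580, 1.4638)

At (1, -2): F = (22.0000, -2.0000).
Jacobian J = [[8·u + 2·v^2 - 5·v, 4·u·v - 5·u - 1], [-4·u·v + 8·u, -2·u^2 + 4]].
At the point, J = [[26.0000, -14.0000], [16.0000, 2.0000]] (det J = 276.0000).
Solving J·Δ = −F gives Δ = (-0.0580, 1.4638).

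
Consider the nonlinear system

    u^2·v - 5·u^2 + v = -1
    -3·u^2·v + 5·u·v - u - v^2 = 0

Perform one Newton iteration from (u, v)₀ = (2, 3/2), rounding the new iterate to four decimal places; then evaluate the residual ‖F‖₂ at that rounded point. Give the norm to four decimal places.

2.9664

At (2, 3/2): F = (-11.5000, -7.2500).
Jacobian J = [[2·u·v - 10·u, u^2 + 1], [-6·u·v + 5·v - 1, -3·u^2 + 5·u - 2·v]].
At the point, J = [[-14.0000, 5.0000], [-11.5000, -5.0000]] (det J = 127.5000).
Solving J·Δ = −F gives Δ = (-0.7353, 0.2412).
Then the next iterate is (u, v)₁ = (1.2647, 1.7412).
Re-evaluating at (1.2647, 1.7412): F = (-2.471140, -1.640970), so ‖F‖₂ = 2.9664.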